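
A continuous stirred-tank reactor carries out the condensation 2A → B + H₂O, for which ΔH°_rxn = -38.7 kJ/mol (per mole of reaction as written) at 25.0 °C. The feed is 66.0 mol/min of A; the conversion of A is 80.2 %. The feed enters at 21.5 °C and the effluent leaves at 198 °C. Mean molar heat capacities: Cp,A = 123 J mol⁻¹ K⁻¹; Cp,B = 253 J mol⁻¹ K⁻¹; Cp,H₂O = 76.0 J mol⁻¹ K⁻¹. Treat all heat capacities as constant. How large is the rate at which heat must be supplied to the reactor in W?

Extent of reaction ξ = 0.802 × 66.0 / 2 = 26.466 mol/min
Reaction term: ξ·ΔH°_rxn = 26.466 × -38.7 = -1024.2 kJ/min
Sensible, feed 21.5→25 °C: 28.413 kJ/min
Outlet flows (mol/min): A 13.068, B 26.466, H₂O 26.466
Sensible, products 25→198 °C: 1784.4 kJ/min
Q = ΔH = 788.62 kJ/min = 13.144 kW
Heat supplied = 13144 W

Q_in = 13100 W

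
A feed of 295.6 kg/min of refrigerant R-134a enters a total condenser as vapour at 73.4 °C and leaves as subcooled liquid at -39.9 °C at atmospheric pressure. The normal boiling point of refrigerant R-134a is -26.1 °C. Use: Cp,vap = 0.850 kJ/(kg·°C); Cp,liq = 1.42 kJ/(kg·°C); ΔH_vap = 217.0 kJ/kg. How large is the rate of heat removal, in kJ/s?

vapour 73.4→-26.1 °C: -84.575 kJ/kg
condensation at -26.1 °C: -217 kJ/kg
liquid -26.1→-39.9 °C: -19.596 kJ/kg
Δh = -84.575 + -217 + -19.596 = -321.17 kJ/kg
Q = ṁ·Δh = 295.6 kg/min × -321.17 kJ/kg = -94938 kJ/min
|Q| = 1582.3 kW

Q_c = 1580 kJ/s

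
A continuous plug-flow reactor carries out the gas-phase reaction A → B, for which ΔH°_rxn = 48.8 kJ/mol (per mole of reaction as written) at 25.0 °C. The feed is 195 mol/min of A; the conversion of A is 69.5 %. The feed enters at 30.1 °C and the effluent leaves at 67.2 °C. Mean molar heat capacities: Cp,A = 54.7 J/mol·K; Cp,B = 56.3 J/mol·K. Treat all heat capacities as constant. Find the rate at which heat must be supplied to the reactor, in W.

Q_in = 117000 W

Extent of reaction ξ = 0.695 × 195 = 135.52 mol/min
Reaction term: ξ·ΔH°_rxn = 135.52 × 48.8 = 6613.6 kJ/min
Sensible, feed 30.1→25 °C: -54.399 kJ/min
Outlet flows (mol/min): A 59.475, B 135.52
Sensible, products 25→67.2 °C: 459.28 kJ/min
Q = ΔH = 7018.5 kJ/min = 116.97 kW
Heat supplied = 116970 W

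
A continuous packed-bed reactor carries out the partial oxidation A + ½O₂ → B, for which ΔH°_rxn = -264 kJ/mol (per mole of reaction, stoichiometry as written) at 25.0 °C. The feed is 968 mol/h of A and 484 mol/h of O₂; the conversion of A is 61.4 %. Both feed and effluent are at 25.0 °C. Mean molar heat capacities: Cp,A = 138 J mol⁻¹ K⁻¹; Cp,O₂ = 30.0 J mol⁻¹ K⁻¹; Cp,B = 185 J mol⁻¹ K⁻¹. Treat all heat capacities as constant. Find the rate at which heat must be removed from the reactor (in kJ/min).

Extent of reaction ξ = 0.614 × 968 = 594.35 mol/h
Reaction term: ξ·ΔH°_rxn = 594.35 × -264 = -156910 kJ/h
Q = ΔH = -156910 kJ/h = -43.586 kW
Heat removed = 2615.1 kJ/min

Q_out = 2620 kJ/min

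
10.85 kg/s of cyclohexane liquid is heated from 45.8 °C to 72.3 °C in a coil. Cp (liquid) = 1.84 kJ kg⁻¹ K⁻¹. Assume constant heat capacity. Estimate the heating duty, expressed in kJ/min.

Q = 31700 kJ/min

Q = ṁ·Cp·ΔT = 10.85 × 1.84 × (72.3 − 45.8) = 529.05 kJ/s
Heating duty = 31743 kJ/min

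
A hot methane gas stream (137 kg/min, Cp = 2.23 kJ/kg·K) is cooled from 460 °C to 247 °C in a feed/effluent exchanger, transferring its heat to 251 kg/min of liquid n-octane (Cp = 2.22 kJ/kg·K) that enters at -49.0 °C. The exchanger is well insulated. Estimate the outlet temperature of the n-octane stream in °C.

T_c,out = 67.8 °C

Heat released by hot stream: Q = 137 × 2.23 × (460 − 247) = 65074 kJ/min
Energy balance on cold side (adiabatic exchanger): Q = ṁ_c·Cp_c·(T_c,out − T_c,in)
T_c,out = -49.0 + 65074/(251 × 2.22) = 67.783 °C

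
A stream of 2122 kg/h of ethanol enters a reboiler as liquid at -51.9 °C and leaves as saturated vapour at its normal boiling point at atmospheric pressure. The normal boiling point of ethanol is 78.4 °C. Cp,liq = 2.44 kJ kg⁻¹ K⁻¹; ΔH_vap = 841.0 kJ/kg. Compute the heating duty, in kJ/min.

Q = 41000 kJ/min

liquid -51.9→78.4 °C: 317.93 kJ/kg
vaporisation at 78.4 °C: 841 kJ/kg
Δh = 317.93 + 841 = 1158.9 kJ/kg
Q = ṁ·Δh = 2122 kg/h × 1158.9 kJ/kg = 2.4593e+06 kJ/h
|Q| = 683.13 kW = 40988 kJ/min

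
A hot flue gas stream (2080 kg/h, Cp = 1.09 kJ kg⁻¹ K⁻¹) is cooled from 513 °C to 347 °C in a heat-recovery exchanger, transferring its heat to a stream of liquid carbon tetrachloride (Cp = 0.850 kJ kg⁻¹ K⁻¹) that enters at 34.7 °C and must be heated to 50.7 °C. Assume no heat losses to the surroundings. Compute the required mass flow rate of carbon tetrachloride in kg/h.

Heat released by hot stream: Q = 2080 × 1.09 × (513 − 347) = 376360 kJ/h
Energy balance on cold side (adiabatic exchanger): Q = ṁ_c·Cp_c·(T_c,out − T_c,in)
ṁ_c = 376360 / [0.850 × (50.7 − 34.7)] = 27673 kg/h

ṁ_c = 27700 kg/h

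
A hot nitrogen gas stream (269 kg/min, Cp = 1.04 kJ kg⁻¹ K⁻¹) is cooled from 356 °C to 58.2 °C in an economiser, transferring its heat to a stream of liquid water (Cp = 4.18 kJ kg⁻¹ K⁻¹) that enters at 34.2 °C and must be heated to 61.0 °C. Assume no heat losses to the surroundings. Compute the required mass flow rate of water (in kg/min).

ṁ_c = 744 kg/min

Heat released by hot stream: Q = 269 × 1.04 × (356 − 58.2) = 83313 kJ/min
Energy balance on cold side (adiabatic exchanger): Q = ṁ_c·Cp_c·(T_c,out − T_c,in)
ṁ_c = 83313 / [4.18 × (61.0 − 34.2)] = 743.7 kg/min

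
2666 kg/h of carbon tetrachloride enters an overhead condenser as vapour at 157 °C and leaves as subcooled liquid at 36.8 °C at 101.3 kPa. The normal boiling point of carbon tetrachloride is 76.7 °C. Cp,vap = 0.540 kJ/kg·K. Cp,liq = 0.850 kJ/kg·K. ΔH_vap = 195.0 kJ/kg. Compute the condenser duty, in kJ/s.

vapour 157→76.7 °C: -43.362 kJ/kg
condensation at 76.7 °C: -195 kJ/kg
liquid 76.7→36.8 °C: -33.915 kJ/kg
Δh = -43.362 + -195 + -33.915 = -272.28 kJ/kg
Q = ṁ·Δh = 2666 kg/h × -272.28 kJ/kg = -725890 kJ/h
|Q| = 201.64 kW

Q_c = 202 kJ/s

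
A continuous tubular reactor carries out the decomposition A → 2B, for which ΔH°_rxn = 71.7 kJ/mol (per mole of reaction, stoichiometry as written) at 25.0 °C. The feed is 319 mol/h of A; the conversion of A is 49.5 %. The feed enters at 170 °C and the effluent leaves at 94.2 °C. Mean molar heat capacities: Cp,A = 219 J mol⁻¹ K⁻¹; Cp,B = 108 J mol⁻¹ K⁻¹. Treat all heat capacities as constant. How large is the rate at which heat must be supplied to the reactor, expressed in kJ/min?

Extent of reaction ξ = 0.495 × 319 = 157.91 mol/h
Reaction term: ξ·ΔH°_rxn = 157.91 × 71.7 = 11322 kJ/h
Sensible, feed 170→25 °C: -10130 kJ/h
Outlet flows (mol/h): A 161.09, B 315.81
Sensible, products 25→94.2 °C: 4801.6 kJ/h
Q = ΔH = 5993.5 kJ/h = 1.6649 kW
Heat supplied = 99.892 kJ/min

Q_in = 99.9 kJ/min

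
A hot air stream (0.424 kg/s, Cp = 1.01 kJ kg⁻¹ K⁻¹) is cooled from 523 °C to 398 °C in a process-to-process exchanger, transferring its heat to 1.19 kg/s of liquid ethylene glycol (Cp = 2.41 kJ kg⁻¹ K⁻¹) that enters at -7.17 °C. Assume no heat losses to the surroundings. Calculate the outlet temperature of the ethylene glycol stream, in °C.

T_c,out = 11.5 °C

Heat released by hot stream: Q = 0.424 × 1.01 × (523 − 398) = 53.53 kJ/s
Energy balance on cold side (adiabatic exchanger): Q = ṁ_c·Cp_c·(T_c,out − T_c,in)
T_c,out = -7.17 + 53.53/(1.19 × 2.41) = 11.495 °C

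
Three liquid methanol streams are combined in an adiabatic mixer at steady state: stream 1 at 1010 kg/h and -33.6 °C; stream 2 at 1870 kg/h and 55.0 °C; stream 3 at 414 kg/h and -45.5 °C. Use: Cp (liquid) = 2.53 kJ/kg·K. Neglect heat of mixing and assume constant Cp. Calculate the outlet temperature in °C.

T_out = 15.2 °C

Energy balance with Q = 0: Σ ṁᵢCp,ᵢ(T_out − Tᵢ) = 0
Σ ṁᵢCp,ᵢTᵢ = 1010×2.53×-33.6 + 1870×2.53×55.0 + 414×2.53×-45.5 = 126690
Σ ṁᵢCp,ᵢ = 1010×2.53 + 1870×2.53 + 414×2.53 = 8333.8
T_out = 126690 / 8333.8 = 15.202 °C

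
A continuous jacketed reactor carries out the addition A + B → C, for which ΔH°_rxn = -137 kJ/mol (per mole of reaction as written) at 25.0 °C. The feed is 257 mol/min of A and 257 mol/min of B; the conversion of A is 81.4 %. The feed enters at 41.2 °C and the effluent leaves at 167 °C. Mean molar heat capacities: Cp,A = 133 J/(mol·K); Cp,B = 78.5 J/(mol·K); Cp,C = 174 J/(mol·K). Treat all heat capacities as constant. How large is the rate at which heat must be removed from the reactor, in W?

Extent of reaction ξ = 0.814 × 257 = 209.2 mol/min
Reaction term: ξ·ΔH°_rxn = 209.2 × -137 = -28660 kJ/min
Sensible, feed 41.2→25 °C: -880.56 kJ/min
Outlet flows (mol/min): A 47.802, B 47.802, C 209.2
Sensible, products 25→167 °C: 6604.5 kJ/min
Q = ΔH = -22936 kJ/min = -382.27 kW
Heat removed = 382270 W

Q_out = 382000 W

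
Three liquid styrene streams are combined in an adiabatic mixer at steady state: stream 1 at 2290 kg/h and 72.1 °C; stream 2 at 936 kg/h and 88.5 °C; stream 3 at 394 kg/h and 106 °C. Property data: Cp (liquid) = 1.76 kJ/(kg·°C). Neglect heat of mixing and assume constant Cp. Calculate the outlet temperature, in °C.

Energy balance with Q = 0: Σ ṁᵢCp,ᵢ(T_out − Tᵢ) = 0
Σ ṁᵢCp,ᵢTᵢ = 2290×1.76×72.1 + 936×1.76×88.5 + 394×1.76×106 = 509890
Σ ṁᵢCp,ᵢ = 2290×1.76 + 936×1.76 + 394×1.76 = 6371.2
T_out = 509890 / 6371.2 = 80.03 °C

T_out = 80.0 °C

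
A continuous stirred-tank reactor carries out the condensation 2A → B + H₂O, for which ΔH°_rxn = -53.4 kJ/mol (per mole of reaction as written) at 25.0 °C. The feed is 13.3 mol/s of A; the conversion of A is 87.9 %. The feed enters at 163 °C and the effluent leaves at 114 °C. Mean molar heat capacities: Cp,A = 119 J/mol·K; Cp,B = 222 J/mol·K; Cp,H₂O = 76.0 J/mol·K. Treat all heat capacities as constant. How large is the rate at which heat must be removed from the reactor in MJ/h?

Q_out = 1290 MJ/h

Extent of reaction ξ = 0.879 × 13.3 / 2 = 5.8454 mol/s
Reaction term: ξ·ΔH°_rxn = 5.8454 × -53.4 = -312.14 kJ/s
Sensible, feed 163→25 °C: -218.41 kJ/s
Outlet flows (mol/s): A 1.6093, B 5.8454, H₂O 5.8454
Sensible, products 25→114 °C: 172.07 kJ/s
Q = ΔH = -358.48 kJ/s = -358.48 kW
Heat removed = 1290.5 MJ/h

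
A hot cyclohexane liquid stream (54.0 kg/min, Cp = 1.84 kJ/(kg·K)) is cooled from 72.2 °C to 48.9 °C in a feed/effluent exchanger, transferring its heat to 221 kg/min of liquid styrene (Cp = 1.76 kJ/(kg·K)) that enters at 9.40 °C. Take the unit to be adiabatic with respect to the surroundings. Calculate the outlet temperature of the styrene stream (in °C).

Heat released by hot stream: Q = 54.0 × 1.84 × (72.2 − 48.9) = 2315.1 kJ/min
Energy balance on cold side (adiabatic exchanger): Q = ṁ_c·Cp_c·(T_c,out − T_c,in)
T_c,out = 9.40 + 2315.1/(221 × 1.76) = 15.352 °C

T_c,out = 15.4 °C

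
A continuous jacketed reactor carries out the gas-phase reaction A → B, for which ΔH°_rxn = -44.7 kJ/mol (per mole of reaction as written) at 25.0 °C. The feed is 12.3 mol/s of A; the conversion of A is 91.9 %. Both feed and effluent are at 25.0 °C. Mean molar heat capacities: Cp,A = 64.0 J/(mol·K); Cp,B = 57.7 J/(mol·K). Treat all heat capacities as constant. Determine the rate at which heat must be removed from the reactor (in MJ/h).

Q_out = 1820 MJ/h

Extent of reaction ξ = 0.919 × 12.3 = 11.304 mol/s
Reaction term: ξ·ΔH°_rxn = 11.304 × -44.7 = -505.28 kJ/s
Q = ΔH = -505.28 kJ/s = -505.28 kW
Heat removed = 1819 MJ/h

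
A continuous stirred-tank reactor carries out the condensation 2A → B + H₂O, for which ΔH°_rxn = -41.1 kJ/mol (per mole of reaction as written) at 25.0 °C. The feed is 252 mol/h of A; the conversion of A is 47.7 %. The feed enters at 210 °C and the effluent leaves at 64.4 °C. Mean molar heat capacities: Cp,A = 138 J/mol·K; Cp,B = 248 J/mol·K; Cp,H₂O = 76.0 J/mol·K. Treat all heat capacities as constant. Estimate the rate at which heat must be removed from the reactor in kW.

Q_out = 2.06 kW

Extent of reaction ξ = 0.477 × 252 / 2 = 60.102 mol/h
Reaction term: ξ·ΔH°_rxn = 60.102 × -41.1 = -2470.2 kJ/h
Sensible, feed 210→25 °C: -6433.6 kJ/h
Outlet flows (mol/h): A 131.8, B 60.102, H₂O 60.102
Sensible, products 25→64.4 °C: 1483.8 kJ/h
Q = ΔH = -7419.9 kJ/h = -2.0611 kW
Heat removed = 2.0611 kW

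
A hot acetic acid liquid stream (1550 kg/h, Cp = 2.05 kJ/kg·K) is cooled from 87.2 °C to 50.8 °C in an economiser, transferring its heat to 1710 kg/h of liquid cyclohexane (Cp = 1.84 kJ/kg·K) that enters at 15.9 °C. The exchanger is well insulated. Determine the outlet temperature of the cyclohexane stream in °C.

T_c,out = 52.7 °C

Heat released by hot stream: Q = 1550 × 2.05 × (87.2 − 50.8) = 115660 kJ/h
Energy balance on cold side (adiabatic exchanger): Q = ṁ_c·Cp_c·(T_c,out − T_c,in)
T_c,out = 15.9 + 115660/(1710 × 1.84) = 52.66 °C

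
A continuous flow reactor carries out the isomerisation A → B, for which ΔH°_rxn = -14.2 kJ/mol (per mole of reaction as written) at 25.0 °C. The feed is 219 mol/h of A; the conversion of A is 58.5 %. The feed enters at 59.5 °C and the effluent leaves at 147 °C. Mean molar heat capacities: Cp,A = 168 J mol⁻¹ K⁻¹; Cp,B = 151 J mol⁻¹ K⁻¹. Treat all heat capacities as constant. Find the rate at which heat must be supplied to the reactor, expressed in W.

Q_in = 315 W

Extent of reaction ξ = 0.585 × 219 = 128.11 mol/h
Reaction term: ξ·ΔH°_rxn = 128.11 × -14.2 = -1819.2 kJ/h
Sensible, feed 59.5→25 °C: -1269.3 kJ/h
Outlet flows (mol/h): A 90.885, B 128.11
Sensible, products 25→147 °C: 4222.9 kJ/h
Q = ΔH = 1134.4 kJ/h = 0.3151 kW
Heat supplied = 315.1 W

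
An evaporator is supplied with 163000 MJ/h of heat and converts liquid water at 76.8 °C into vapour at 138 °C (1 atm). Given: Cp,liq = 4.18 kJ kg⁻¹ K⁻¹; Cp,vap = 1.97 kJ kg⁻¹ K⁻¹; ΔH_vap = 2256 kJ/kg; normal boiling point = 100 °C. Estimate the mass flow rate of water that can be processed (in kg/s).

ṁ = 18.6 kg/s

Δh = 4.18×(100−76.8) + 2256 + 1.97×(138−100) = 2427.8 kJ/kg
Q = 163000 MJ/h = 45278 kJ/s = 45278 kJ/s
ṁ = Q/Δh = 45278 / 2427.8 = 18.649 kg/s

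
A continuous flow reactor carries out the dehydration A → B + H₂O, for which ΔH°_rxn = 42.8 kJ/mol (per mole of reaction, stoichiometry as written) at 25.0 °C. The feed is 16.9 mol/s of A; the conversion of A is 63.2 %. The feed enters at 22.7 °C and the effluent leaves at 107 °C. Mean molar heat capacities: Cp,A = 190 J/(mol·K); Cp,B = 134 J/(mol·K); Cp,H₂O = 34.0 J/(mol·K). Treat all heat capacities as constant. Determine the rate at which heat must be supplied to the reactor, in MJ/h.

Extent of reaction ξ = 0.632 × 16.9 = 10.681 mol/s
Reaction term: ξ·ΔH°_rxn = 10.681 × 42.8 = 457.14 kJ/s
Sensible, feed 22.7→25 °C: 7.3853 kJ/s
Outlet flows (mol/s): A 6.2192, B 10.681, H₂O 10.681
Sensible, products 25→107 °C: 244.03 kJ/s
Q = ΔH = 708.56 kJ/s = 708.56 kW
Heat supplied = 2550.8 MJ/h

Q_in = 2550 MJ/h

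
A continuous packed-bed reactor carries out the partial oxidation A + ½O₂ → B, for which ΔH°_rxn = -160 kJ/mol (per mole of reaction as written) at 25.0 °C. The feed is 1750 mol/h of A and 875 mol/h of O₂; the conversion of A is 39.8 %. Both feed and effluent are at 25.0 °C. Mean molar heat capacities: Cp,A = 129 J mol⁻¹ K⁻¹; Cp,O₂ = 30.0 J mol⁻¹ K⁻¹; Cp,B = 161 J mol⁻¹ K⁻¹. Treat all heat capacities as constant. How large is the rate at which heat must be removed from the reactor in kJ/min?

Q_out = 1860 kJ/min

Extent of reaction ξ = 0.398 × 1750 = 696.5 mol/h
Reaction term: ξ·ΔH°_rxn = 696.5 × -160 = -111440 kJ/h
Q = ΔH = -111440 kJ/h = -30.956 kW
Heat removed = 1857.3 kJ/min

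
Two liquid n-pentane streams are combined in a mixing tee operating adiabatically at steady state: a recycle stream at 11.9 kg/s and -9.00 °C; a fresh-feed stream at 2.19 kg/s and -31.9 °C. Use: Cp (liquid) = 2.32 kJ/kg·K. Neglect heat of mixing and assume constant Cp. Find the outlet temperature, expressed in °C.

Energy balance with Q = 0: Σ ṁᵢCp,ᵢ(T_out − Tᵢ) = 0
Σ ṁᵢCp,ᵢTᵢ = 11.9×2.32×-9.00 + 2.19×2.32×-31.9 = -410.55
Σ ṁᵢCp,ᵢ = 11.9×2.32 + 2.19×2.32 = 32.689
T_out = -410.55 / 32.689 = -12.559 °C

T_out = -12.6 °C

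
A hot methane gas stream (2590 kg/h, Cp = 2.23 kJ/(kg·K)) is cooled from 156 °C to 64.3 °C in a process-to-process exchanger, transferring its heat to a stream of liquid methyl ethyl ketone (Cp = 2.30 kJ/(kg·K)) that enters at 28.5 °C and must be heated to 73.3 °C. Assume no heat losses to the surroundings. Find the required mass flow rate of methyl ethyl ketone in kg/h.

Heat released by hot stream: Q = 2590 × 2.23 × (156 − 64.3) = 529630 kJ/h
Energy balance on cold side (adiabatic exchanger): Q = ṁ_c·Cp_c·(T_c,out − T_c,in)
ṁ_c = 529630 / [2.30 × (73.3 − 28.5)] = 5140.1 kg/h

ṁ_c = 5140 kg/h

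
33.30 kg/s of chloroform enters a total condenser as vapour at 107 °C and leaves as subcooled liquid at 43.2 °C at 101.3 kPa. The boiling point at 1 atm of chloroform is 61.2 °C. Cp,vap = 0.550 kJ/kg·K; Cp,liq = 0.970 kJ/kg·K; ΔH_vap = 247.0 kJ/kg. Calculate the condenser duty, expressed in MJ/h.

vapour 107→61.2 °C: -25.19 kJ/kg
condensation at 61.2 °C: -247 kJ/kg
liquid 61.2→43.2 °C: -17.46 kJ/kg
Δh = -25.19 + -247 + -17.46 = -289.65 kJ/kg
Q = ṁ·Δh = 33.30 kg/s × -289.65 kJ/kg = -9645.3 kJ/s
|Q| = 9645.3 kW = 34723 MJ/h

Q_c = 34700 MJ/h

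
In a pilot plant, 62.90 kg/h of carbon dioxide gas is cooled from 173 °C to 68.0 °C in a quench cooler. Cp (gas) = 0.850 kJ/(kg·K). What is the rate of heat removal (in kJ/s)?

Q_c = 1.56 kJ/s

Q = ṁ·Cp·ΔT = 62.90 × 0.850 × (68.0 − 173) = -5613.8 kJ/h
Converting: 5613.8 / 3600 s = 1.5594 kW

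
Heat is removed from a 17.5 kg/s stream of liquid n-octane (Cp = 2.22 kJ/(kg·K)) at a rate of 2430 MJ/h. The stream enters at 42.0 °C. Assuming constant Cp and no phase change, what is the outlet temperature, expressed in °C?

Q = 2430 MJ/h = 675 kJ/s
ΔT = Q/(ṁ·Cp) = 675/(17.5×2.22) = 17.375 K
T_out = 42.0 − 17.375 = 24.625 °C

T_out = 24.6 °C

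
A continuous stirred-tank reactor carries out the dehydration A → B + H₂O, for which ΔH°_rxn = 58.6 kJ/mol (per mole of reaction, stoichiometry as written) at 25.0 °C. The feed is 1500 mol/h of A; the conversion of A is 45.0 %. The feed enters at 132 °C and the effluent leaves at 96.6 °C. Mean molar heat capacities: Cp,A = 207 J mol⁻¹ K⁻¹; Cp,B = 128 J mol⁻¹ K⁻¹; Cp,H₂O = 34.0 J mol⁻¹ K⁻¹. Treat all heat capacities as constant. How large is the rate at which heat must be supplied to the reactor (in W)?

Q_in = 7330 W

Extent of reaction ξ = 0.450 × 1500 = 675 mol/h
Reaction term: ξ·ΔH°_rxn = 675 × 58.6 = 39555 kJ/h
Sensible, feed 132→25 °C: -33224 kJ/h
Outlet flows (mol/h): A 825, B 675, H₂O 675
Sensible, products 25→96.6 °C: 20057 kJ/h
Q = ΔH = 26388 kJ/h = 7.3301 kW
Heat supplied = 7330.1 W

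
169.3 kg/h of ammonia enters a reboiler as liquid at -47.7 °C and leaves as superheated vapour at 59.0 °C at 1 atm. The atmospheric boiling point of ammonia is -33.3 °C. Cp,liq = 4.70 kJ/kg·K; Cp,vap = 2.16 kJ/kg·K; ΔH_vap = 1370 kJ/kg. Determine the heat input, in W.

liquid -47.7→-33.3 °C: 67.68 kJ/kg
vaporisation at -33.3 °C: 1370 kJ/kg
vapour -33.3→59.0 °C: 199.37 kJ/kg
Δh = 67.68 + 1370 + 199.37 = 1637 kJ/kg
Q = ṁ·Δh = 169.3 kg/h × 1637 kJ/kg = 277150 kJ/h
|Q| = 76.987 kW = 76987 W

Q = 77000 W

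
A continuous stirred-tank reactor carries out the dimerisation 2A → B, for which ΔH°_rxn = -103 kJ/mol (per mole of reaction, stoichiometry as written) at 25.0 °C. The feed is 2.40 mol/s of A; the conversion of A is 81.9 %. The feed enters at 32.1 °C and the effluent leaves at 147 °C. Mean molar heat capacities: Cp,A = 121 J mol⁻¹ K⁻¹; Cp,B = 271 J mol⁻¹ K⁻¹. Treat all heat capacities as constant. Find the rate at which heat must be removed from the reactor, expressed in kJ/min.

Q_out = 3860 kJ/min

Extent of reaction ξ = 0.819 × 2.40 / 2 = 0.9828 mol/s
Reaction term: ξ·ΔH°_rxn = 0.9828 × -103 = -101.23 kJ/s
Sensible, feed 32.1→25 °C: -2.0618 kJ/s
Outlet flows (mol/s): A 0.4344, B 0.9828
Sensible, products 25→147 °C: 38.906 kJ/s
Q = ΔH = -64.384 kJ/s = -64.384 kW
Heat removed = 3863.1 kJ/min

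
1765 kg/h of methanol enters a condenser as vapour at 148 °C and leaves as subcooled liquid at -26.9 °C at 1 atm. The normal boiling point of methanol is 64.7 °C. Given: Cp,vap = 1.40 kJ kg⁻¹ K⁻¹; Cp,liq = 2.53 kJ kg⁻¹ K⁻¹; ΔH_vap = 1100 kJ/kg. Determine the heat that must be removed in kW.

vapour 148→64.7 °C: -116.62 kJ/kg
condensation at 64.7 °C: -1100 kJ/kg
liquid 64.7→-26.9 °C: -231.75 kJ/kg
Δh = -116.62 + -1100 + -231.75 = -1448.4 kJ/kg
Q = ṁ·Δh = 1765 kg/h × -1448.4 kJ/kg = -2.5564e+06 kJ/h
|Q| = 710.1 kW

Q_c = 710 kW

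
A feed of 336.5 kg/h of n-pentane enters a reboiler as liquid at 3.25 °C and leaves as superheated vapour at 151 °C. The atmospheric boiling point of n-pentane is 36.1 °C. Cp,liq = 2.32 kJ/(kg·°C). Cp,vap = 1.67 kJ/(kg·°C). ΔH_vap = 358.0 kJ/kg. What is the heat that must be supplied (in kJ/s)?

liquid 3.25→36.1 °C: 76.212 kJ/kg
vaporisation at 36.1 °C: 358 kJ/kg
vapour 36.1→151 °C: 191.88 kJ/kg
Δh = 76.212 + 358 + 191.88 = 626.1 kJ/kg
Q = ṁ·Δh = 336.5 kg/h × 626.1 kJ/kg = 210680 kJ/h
|Q| = 58.522 kW

Q = 58.5 kJ/s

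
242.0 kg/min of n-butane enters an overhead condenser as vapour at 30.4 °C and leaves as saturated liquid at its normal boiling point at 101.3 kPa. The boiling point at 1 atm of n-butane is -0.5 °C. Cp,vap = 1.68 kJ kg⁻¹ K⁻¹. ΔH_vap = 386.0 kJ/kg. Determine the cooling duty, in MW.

Q_c = 1.77 MW

vapour 30.4→-0.5 °C: -51.912 kJ/kg
condensation at -0.5 °C: -386 kJ/kg
Δh = -51.912 + -386 = -437.91 kJ/kg
Q = ṁ·Δh = 242.0 kg/min × -437.91 kJ/kg = -105970 kJ/min
|Q| = 1766.2 kW = 1.7662 MW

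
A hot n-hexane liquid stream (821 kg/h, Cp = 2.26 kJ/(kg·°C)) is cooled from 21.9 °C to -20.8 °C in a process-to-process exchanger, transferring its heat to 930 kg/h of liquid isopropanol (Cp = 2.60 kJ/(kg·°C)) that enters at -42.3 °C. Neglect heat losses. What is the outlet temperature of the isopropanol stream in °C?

T_c,out = -9.53 °C

Heat released by hot stream: Q = 821 × 2.26 × (21.9 − -20.8) = 79228 kJ/h
Energy balance on cold side (adiabatic exchanger): Q = ṁ_c·Cp_c·(T_c,out − T_c,in)
T_c,out = -42.3 + 79228/(930 × 2.60) = -9.534 °C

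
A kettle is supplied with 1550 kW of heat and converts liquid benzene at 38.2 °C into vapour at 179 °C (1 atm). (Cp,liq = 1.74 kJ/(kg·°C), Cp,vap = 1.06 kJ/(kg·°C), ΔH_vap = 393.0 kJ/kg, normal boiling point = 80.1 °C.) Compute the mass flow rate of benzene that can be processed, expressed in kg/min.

Δh = 1.74×(80.1−38.2) + 393.0 + 1.06×(179−80.1) = 570.74 kJ/kg
Q = 1550 kW = 1550 kJ/s = 93000 kJ/min
ṁ = Q/Δh = 93000 / 570.74 = 162.95 kg/min

ṁ = 163 kg/min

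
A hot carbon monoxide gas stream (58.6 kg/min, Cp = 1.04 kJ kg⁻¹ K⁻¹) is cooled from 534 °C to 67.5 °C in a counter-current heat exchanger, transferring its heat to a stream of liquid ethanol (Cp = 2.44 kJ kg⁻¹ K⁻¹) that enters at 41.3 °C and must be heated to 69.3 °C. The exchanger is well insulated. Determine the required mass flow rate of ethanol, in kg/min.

ṁ_c = 416 kg/min

Heat released by hot stream: Q = 58.6 × 1.04 × (534 − 67.5) = 28430 kJ/min
Energy balance on cold side (adiabatic exchanger): Q = ṁ_c·Cp_c·(T_c,out − T_c,in)
ṁ_c = 28430 / [2.44 × (69.3 − 41.3)] = 416.14 kg/min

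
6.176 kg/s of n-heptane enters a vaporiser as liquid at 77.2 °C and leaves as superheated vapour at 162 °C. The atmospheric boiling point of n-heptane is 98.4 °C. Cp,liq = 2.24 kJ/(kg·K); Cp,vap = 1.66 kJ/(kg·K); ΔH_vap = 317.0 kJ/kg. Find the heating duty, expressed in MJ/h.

Q = 10500 MJ/h

liquid 77.2→98.4 °C: 47.488 kJ/kg
vaporisation at 98.4 °C: 317 kJ/kg
vapour 98.4→162 °C: 105.58 kJ/kg
Δh = 47.488 + 317 + 105.58 = 470.06 kJ/kg
Q = ṁ·Δh = 6.176 kg/s × 470.06 kJ/kg = 2903.1 kJ/s
|Q| = 2903.1 kW = 10451 MJ/h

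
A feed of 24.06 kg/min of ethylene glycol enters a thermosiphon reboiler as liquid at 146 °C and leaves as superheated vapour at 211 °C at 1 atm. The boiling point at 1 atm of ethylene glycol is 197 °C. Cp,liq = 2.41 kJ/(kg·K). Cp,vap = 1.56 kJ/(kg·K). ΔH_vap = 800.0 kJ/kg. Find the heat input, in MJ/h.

liquid 146→197 °C: 122.91 kJ/kg
vaporisation at 197 °C: 800 kJ/kg
vapour 197→211 °C: 21.84 kJ/kg
Δh = 122.91 + 800 + 21.84 = 944.75 kJ/kg
Q = ṁ·Δh = 24.06 kg/min × 944.75 kJ/kg = 22731 kJ/min
|Q| = 378.84 kW = 1363.8 MJ/h

Q = 1360 MJ/h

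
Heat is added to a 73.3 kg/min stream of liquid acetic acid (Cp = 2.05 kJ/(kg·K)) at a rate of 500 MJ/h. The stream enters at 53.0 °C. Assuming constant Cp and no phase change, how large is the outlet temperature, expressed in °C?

T_out = 108 °C

Q = 500 MJ/h = 8333.3 kJ/min
ΔT = Q/(ṁ·Cp) = 8333.3/(73.3×2.05) = 55.458 K
T_out = 53.0 + 55.458 = 108.46 °C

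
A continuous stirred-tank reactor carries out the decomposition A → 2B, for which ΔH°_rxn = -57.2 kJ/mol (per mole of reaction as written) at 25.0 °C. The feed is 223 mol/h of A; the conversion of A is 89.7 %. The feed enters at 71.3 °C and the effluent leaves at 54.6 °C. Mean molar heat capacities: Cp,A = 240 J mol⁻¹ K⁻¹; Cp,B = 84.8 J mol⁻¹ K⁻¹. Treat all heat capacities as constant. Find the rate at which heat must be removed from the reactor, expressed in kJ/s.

Q_out = 3.54 kJ/s

Extent of reaction ξ = 0.897 × 223 = 200.03 mol/h
Reaction term: ξ·ΔH°_rxn = 200.03 × -57.2 = -11442 kJ/h
Sensible, feed 71.3→25 °C: -2478 kJ/h
Outlet flows (mol/h): A 22.969, B 400.06
Sensible, products 25→54.6 °C: 1167.4 kJ/h
Q = ΔH = -12752 kJ/h = -3.5423 kW
Heat removed = 3.5423 kJ/s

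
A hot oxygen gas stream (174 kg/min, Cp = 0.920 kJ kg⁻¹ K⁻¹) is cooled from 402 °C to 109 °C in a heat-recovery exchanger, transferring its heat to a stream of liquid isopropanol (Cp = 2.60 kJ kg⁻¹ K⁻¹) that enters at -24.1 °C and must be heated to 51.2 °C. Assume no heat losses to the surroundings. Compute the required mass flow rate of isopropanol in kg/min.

ṁ_c = 240 kg/min

Heat released by hot stream: Q = 174 × 0.920 × (402 − 109) = 46903 kJ/min
Energy balance on cold side (adiabatic exchanger): Q = ṁ_c·Cp_c·(T_c,out − T_c,in)
ṁ_c = 46903 / [2.60 × (51.2 − -24.1)] = 239.57 kg/min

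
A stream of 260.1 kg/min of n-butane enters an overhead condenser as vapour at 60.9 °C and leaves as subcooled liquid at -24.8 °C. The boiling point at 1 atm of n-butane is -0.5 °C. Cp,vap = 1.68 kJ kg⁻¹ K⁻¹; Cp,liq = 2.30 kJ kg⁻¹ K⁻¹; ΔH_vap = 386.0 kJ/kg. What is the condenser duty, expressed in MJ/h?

vapour 60.9→-0.5 °C: -103.15 kJ/kg
condensation at -0.5 °C: -386 kJ/kg
liquid -0.5→-24.8 °C: -55.89 kJ/kg
Δh = -103.15 + -386 + -55.89 = -545.04 kJ/kg
Q = ṁ·Δh = 260.1 kg/min × -545.04 kJ/kg = -141770 kJ/min
|Q| = 2362.8 kW = 8505.9 MJ/h

Q_c = 8510 MJ/h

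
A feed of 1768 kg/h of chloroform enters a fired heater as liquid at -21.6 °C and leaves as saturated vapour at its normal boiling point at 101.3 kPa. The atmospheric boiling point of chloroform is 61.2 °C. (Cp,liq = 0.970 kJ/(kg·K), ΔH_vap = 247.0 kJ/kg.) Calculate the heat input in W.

liquid -21.6→61.2 °C: 80.316 kJ/kg
vaporisation at 61.2 °C: 247 kJ/kg
Δh = 80.316 + 247 = 327.32 kJ/kg
Q = ṁ·Δh = 1768 kg/h × 327.32 kJ/kg = 578690 kJ/h
|Q| = 160.75 kW = 160750 W

Q = 161000 W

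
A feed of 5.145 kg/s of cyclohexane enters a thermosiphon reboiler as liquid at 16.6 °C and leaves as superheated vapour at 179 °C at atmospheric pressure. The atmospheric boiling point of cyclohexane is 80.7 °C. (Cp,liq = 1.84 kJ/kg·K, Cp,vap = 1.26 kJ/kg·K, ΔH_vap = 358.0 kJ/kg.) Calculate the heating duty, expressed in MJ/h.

liquid 16.6→80.7 °C: 117.94 kJ/kg
vaporisation at 80.7 °C: 358 kJ/kg
vapour 80.7→179 °C: 123.86 kJ/kg
Δh = 117.94 + 358 + 123.86 = 599.8 kJ/kg
Q = ṁ·Δh = 5.145 kg/s × 599.8 kJ/kg = 3086 kJ/s
|Q| = 3086 kW = 11110 MJ/h

Q = 11100 MJ/h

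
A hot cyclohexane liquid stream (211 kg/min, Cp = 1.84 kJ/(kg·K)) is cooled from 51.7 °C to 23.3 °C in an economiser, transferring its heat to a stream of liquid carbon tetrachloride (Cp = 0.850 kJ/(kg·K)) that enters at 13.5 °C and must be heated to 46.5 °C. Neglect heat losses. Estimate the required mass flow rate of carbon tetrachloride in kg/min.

ṁ_c = 393 kg/min

Heat released by hot stream: Q = 211 × 1.84 × (51.7 − 23.3) = 11026 kJ/min
Energy balance on cold side (adiabatic exchanger): Q = ṁ_c·Cp_c·(T_c,out − T_c,in)
ṁ_c = 11026 / [0.850 × (46.5 − 13.5)] = 393.08 kg/min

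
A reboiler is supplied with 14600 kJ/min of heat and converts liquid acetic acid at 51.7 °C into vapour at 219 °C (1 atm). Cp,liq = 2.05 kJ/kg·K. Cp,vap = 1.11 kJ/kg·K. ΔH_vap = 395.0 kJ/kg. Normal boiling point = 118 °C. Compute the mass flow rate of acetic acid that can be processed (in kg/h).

Δh = 2.05×(118−51.7) + 395.0 + 1.11×(219−118) = 643.02 kJ/kg
Q = 14600 kJ/min = 243.33 kJ/s = 876000 kJ/h
ṁ = Q/Δh = 876000 / 643.02 = 1362.3 kg/h

ṁ = 1360 kg/h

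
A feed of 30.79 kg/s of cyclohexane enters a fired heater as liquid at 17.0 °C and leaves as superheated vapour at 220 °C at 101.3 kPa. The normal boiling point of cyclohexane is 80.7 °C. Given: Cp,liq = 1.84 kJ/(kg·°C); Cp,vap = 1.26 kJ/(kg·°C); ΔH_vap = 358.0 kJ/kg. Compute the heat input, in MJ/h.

liquid 17.0→80.7 °C: 117.21 kJ/kg
vaporisation at 80.7 °C: 358 kJ/kg
vapour 80.7→220 °C: 175.52 kJ/kg
Δh = 117.21 + 358 + 175.52 = 650.73 kJ/kg
Q = ṁ·Δh = 30.79 kg/s × 650.73 kJ/kg = 20036 kJ/s
|Q| = 20036 kW = 72129 MJ/h

Q = 72100 MJ/h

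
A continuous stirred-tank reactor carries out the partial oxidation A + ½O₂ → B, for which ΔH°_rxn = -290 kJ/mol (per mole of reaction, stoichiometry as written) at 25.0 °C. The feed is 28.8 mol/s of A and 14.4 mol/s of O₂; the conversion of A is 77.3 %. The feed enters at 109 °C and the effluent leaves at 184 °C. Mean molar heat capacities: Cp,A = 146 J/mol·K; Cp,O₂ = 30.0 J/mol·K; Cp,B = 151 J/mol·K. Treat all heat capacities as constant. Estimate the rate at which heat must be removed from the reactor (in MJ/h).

Q_out = 22100 MJ/h

Extent of reaction ξ = 0.773 × 28.8 = 22.262 mol/s
Reaction term: ξ·ΔH°_rxn = 22.262 × -290 = -6456.1 kJ/s
Sensible, feed 109→25 °C: -389.49 kJ/s
Outlet flows (mol/s): A 6.5376, O₂ 3.2688, B 22.262
Sensible, products 25→184 °C: 701.85 kJ/s
Q = ΔH = -6143.7 kJ/s = -6143.7 kW
Heat removed = 22117 MJ/h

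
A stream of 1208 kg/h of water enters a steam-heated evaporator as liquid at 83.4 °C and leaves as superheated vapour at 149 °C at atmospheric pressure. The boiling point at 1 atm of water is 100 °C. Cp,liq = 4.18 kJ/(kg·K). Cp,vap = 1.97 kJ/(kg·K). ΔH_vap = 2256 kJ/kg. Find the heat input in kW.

Q = 813 kW

liquid 83.4→100 °C: 69.388 kJ/kg
vaporisation at 100 °C: 2256 kJ/kg
vapour 100→149 °C: 96.53 kJ/kg
Δh = 69.388 + 2256 + 96.53 = 2421.9 kJ/kg
Q = ṁ·Δh = 1208 kg/h × 2421.9 kJ/kg = 2.9257e+06 kJ/h
|Q| = 812.69 kW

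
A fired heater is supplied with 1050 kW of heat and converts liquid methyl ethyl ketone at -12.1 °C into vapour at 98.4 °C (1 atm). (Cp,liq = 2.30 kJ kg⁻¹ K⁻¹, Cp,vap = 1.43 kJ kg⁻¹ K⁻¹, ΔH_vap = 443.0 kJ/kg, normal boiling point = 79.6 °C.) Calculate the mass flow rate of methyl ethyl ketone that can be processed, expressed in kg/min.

Δh = 2.30×(79.6−-12.1) + 443.0 + 1.43×(98.4−79.6) = 680.79 kJ/kg
Q = 1050 kW = 1050 kJ/s = 63000 kJ/min
ṁ = Q/Δh = 63000 / 680.79 = 92.539 kg/min

ṁ = 92.5 kg/min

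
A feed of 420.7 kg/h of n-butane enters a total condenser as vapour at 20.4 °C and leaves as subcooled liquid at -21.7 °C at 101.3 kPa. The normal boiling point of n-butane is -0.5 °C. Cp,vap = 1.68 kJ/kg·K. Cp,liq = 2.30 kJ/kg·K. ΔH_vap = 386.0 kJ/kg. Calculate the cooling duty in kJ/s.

vapour 20.4→-0.5 °C: -35.112 kJ/kg
condensation at -0.5 °C: -386 kJ/kg
liquid -0.5→-21.7 °C: -48.76 kJ/kg
Δh = -35.112 + -386 + -48.76 = -469.87 kJ/kg
Q = ṁ·Δh = 420.7 kg/h × -469.87 kJ/kg = -197680 kJ/h
|Q| = 54.91 kW

Q_c = 54.9 kJ/s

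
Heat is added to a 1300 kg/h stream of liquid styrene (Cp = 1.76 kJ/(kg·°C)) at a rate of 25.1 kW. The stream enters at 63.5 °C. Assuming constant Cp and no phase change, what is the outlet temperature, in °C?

T_out = 103 °C

Q = 25.1 kW = 90360 kJ/h
ΔT = Q/(ṁ·Cp) = 90360/(1300×1.76) = 39.493 K
T_out = 63.5 + 39.493 = 102.99 °C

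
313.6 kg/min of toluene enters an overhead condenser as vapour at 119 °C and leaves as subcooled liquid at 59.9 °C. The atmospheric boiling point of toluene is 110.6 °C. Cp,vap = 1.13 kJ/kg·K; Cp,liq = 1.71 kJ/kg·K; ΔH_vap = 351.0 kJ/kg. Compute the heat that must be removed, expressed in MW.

vapour 119→110.6 °C: -9.492 kJ/kg
condensation at 110.6 °C: -351 kJ/kg
liquid 110.6→59.9 °C: -86.697 kJ/kg
Δh = -9.492 + -351 + -86.697 = -447.19 kJ/kg
Q = ṁ·Δh = 313.6 kg/min × -447.19 kJ/kg = -140240 kJ/min
|Q| = 2337.3 kW = 2.3373 MW

Q_c = 2.34 MW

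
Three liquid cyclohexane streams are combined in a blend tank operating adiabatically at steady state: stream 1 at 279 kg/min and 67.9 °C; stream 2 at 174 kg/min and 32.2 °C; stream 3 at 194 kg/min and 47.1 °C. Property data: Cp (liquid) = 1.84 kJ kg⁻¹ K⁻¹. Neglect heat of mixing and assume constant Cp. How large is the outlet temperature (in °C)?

T_out = 52.1 °C

Energy balance with Q = 0: Σ ṁᵢCp,ᵢ(T_out − Tᵢ) = 0
Σ ṁᵢCp,ᵢTᵢ = 279×1.84×67.9 + 174×1.84×32.2 + 194×1.84×47.1 = 61979
Σ ṁᵢCp,ᵢ = 279×1.84 + 174×1.84 + 194×1.84 = 1190.5
T_out = 61979 / 1190.5 = 52.062 °C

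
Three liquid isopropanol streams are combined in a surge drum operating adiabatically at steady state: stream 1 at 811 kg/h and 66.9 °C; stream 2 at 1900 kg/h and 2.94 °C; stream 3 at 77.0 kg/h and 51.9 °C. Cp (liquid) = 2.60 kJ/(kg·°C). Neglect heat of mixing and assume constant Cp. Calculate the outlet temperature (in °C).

T_out = 22.9 °C

Energy balance with Q = 0: Σ ṁᵢCp,ᵢ(T_out − Tᵢ) = 0
Σ ṁᵢCp,ᵢTᵢ = 811×2.60×66.9 + 1900×2.60×2.94 + 77.0×2.60×51.9 = 165980
Σ ṁᵢCp,ᵢ = 811×2.60 + 1900×2.60 + 77.0×2.60 = 7248.8
T_out = 165980 / 7248.8 = 22.897 °C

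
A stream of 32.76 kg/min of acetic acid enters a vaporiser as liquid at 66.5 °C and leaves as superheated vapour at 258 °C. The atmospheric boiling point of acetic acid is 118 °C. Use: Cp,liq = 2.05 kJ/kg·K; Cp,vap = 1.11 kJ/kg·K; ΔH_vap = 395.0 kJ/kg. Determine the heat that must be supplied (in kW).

liquid 66.5→118 °C: 105.57 kJ/kg
vaporisation at 118 °C: 395 kJ/kg
vapour 118→258 °C: 155.4 kJ/kg
Δh = 105.57 + 395 + 155.4 = 655.98 kJ/kg
Q = ṁ·Δh = 32.76 kg/min × 655.98 kJ/kg = 21490 kJ/min
|Q| = 358.16 kW

Q = 358 kW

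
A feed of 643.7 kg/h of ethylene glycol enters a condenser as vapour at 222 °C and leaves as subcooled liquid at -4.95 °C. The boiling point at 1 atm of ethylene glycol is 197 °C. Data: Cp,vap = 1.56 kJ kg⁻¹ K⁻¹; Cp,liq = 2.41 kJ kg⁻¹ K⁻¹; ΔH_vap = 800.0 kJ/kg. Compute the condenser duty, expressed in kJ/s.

Q_c = 237 kJ/s

vapour 222→197 °C: -39 kJ/kg
condensation at 197 °C: -800 kJ/kg
liquid 197→-4.95 °C: -486.7 kJ/kg
Δh = -39 + -800 + -486.7 = -1325.7 kJ/kg
Q = ṁ·Δh = 643.7 kg/h × -1325.7 kJ/kg = -853350 kJ/h
|Q| = 237.04 kW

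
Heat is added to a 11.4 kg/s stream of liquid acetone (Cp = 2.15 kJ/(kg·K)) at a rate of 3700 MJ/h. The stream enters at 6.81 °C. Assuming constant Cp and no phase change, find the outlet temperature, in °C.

Q = 3700 MJ/h = 1027.8 kJ/s
ΔT = Q/(ṁ·Cp) = 1027.8/(11.4×2.15) = 41.933 K
T_out = 6.81 + 41.933 = 48.743 °C

T_out = 48.7 °C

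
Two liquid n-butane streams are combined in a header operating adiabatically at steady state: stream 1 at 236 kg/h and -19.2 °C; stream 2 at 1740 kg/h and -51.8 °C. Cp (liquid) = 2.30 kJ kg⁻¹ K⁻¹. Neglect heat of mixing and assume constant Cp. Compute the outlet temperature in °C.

T_out = -47.9 °C

Energy balance with Q = 0: Σ ṁᵢCp,ᵢ(T_out − Tᵢ) = 0
T_out = Σ ṁᵢCp,ᵢTᵢ / Σ ṁᵢCp,ᵢ
      = -217730 / 4544.8 = -47.906 °C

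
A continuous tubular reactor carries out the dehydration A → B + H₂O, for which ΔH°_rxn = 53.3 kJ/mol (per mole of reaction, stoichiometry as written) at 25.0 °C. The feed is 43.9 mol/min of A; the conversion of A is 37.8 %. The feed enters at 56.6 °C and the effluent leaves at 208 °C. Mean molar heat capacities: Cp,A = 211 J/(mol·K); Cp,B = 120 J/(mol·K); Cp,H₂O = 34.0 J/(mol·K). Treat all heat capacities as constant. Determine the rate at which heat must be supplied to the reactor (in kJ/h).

Extent of reaction ξ = 0.378 × 43.9 = 16.594 mol/min
Reaction term: ξ·ΔH°_rxn = 16.594 × 53.3 = 884.47 kJ/min
Sensible, feed 56.6→25 °C: -292.71 kJ/min
Outlet flows (mol/min): A 27.306, B 16.594, H₂O 16.594
Sensible, products 25→208 °C: 1522 kJ/min
Q = ΔH = 2113.8 kJ/min = 35.23 kW
Heat supplied = 126830 kJ/h

Q_in = 127000 kJ/h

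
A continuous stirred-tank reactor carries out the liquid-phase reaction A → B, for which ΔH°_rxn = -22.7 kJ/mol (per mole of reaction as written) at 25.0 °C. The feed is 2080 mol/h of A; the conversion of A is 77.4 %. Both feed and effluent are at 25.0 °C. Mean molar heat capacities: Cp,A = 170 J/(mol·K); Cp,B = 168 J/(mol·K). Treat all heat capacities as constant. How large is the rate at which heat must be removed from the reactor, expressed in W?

Q_out = 10200 W

Extent of reaction ξ = 0.774 × 2080 = 1609.9 mol/h
Reaction term: ξ·ΔH°_rxn = 1609.9 × -22.7 = -36545 kJ/h
Q = ΔH = -36545 kJ/h = -10.151 kW
Heat removed = 10151 W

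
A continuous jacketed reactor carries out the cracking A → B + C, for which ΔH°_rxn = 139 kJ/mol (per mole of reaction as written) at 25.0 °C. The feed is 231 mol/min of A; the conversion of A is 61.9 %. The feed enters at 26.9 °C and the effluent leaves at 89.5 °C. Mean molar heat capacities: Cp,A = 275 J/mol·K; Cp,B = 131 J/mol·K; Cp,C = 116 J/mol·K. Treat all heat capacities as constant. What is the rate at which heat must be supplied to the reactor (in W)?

Extent of reaction ξ = 0.619 × 231 = 142.99 mol/min
Reaction term: ξ·ΔH°_rxn = 142.99 × 139 = 19875 kJ/min
Sensible, feed 26.9→25 °C: -120.7 kJ/min
Outlet flows (mol/min): A 88.011, B 142.99, C 142.99
Sensible, products 25→89.5 °C: 3839.1 kJ/min
Q = ΔH = 23594 kJ/min = 393.23 kW
Heat supplied = 393230 W

Q_in = 393000 W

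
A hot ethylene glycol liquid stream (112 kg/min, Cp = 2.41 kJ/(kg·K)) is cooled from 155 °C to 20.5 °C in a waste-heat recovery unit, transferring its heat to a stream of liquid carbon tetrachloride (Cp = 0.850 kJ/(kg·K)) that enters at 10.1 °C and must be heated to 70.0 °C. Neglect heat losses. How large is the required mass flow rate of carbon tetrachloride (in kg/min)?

ṁ_c = 713 kg/min

Heat released by hot stream: Q = 112 × 2.41 × (155 − 20.5) = 36304 kJ/min
Energy balance on cold side (adiabatic exchanger): Q = ṁ_c·Cp_c·(T_c,out − T_c,in)
ṁ_c = 36304 / [0.850 × (70.0 − 10.1)] = 713.04 kg/min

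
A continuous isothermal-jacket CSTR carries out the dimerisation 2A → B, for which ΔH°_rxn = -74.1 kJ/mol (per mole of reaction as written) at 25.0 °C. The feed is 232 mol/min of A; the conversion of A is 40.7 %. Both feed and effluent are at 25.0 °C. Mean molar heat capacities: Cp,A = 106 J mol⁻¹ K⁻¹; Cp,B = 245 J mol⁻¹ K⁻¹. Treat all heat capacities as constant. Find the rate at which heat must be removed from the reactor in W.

Q_out = 58300 W

Extent of reaction ξ = 0.407 × 232 / 2 = 47.212 mol/min
Reaction term: ξ·ΔH°_rxn = 47.212 × -74.1 = -3498.4 kJ/min
Q = ΔH = -3498.4 kJ/min = -58.307 kW
Heat removed = 58307 W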